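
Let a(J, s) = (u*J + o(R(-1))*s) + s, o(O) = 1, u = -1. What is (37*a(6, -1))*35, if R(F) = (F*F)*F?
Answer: -10360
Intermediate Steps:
R(F) = F³ (R(F) = F²*F = F³)
a(J, s) = -J + 2*s (a(J, s) = (-J + 1*s) + s = (-J + s) + s = (s - J) + s = -J + 2*s)
(37*a(6, -1))*35 = (37*(-1*6 + 2*(-1)))*35 = (37*(-6 - 2))*35 = (37*(-8))*35 = -296*35 = -10360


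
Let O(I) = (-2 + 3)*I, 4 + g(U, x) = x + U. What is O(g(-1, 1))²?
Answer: 16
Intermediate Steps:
g(U, x) = -4 + U + x (g(U, x) = -4 + (x + U) = -4 + (U + x) = -4 + U + x)
O(I) = I (O(I) = 1*I = I)
O(g(-1, 1))² = (-4 - 1 + 1)² = (-4)² = 16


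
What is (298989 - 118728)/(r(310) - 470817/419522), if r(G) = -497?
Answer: -75623455242/208973251 ≈ -361.88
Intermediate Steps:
(298989 - 118728)/(r(310) - 470817/419522) = (298989 - 118728)/(-497 - 470817/419522) = 180261/(-497 - 470817*1/419522) = 180261/(-497 - 470817/419522) = 180261/(-208973251/419522) = 180261*(-419522/208973251) = -75623455242/208973251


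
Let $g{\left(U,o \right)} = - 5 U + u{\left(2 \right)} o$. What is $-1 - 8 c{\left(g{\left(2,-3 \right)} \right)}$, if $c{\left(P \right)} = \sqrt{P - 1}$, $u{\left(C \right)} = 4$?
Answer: $-1 - 8 i \sqrt{23} \approx -1.0 - 38.367 i$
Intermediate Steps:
$g{\left(U,o \right)} = - 5 U + 4 o$
$c{\left(P \right)} = \sqrt{-1 + P}$
$-1 - 8 c{\left(g{\left(2,-3 \right)} \right)} = -1 - 8 \sqrt{-1 + \left(\left(-5\right) 2 + 4 \left(-3\right)\right)} = -1 - 8 \sqrt{-1 - 22} = -1 - 8 \sqrt{-23} = -1 - 8 i \sqrt{23}$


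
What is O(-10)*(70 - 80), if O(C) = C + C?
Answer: 200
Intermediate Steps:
O(C) = 2*C
O(-10)*(70 - 80) = (2*(-10))*(70 - 80) = -20*(-10) = 200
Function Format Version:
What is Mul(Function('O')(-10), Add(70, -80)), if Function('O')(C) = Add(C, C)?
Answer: 200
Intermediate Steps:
Function('O')(C) = Mul(2, C)
Mul(Function('O')(-10), Add(70, -80)) = Mul(Mul(2, -10), Add(70, -80)) = Mul(-20, -10) = 200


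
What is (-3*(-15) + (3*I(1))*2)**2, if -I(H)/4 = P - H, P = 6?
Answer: 5625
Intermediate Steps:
I(H) = -24 + 4*H (I(H) = -4*(6 - H) = -24 + 4*H)
(-3*(-15) + (3*I(1))*2)**2 = (-3*(-15) + (3*(-24 + 4*1))*2)**2 = (45 + (3*(-24 + 4))*2)**2 = (45 + (3*(-20))*2)**2 = (45 - 60*2)**2 = (45 - 120)**2 = (-75)**2 = 5625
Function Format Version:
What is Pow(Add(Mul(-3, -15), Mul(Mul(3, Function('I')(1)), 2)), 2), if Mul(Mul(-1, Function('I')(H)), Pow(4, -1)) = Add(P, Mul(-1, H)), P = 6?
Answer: 5625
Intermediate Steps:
Function('I')(H) = Add(-24, Mul(4, H)) (Function('I')(H) = Mul(-4, Add(6, Mul(-1, H))) = Add(-24, Mul(4, H)))
Pow(Add(Mul(-3, -15), Mul(Mul(3, Function('I')(1)), 2)), 2) = Pow(Add(Mul(-3, -15), Mul(Mul(3, Add(-24, Mul(4, 1))), 2)), 2) = Pow(Add(45, Mul(Mul(3, Add(-24, 4)), 2)), 2) = Pow(Add(45, Mul(Mul(3, -20), 2)), 2) = Pow(Add(45, Mul(-60, 2)), 2) = Pow(Add(45, -120), 2) = Pow(-75, 2) = 5625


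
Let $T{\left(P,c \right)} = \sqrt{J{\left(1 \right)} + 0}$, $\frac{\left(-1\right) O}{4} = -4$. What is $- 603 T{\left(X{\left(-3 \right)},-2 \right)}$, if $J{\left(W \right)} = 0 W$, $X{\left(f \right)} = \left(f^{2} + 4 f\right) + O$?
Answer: $0$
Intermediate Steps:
$O = 16$ ($O = \left(-4\right) \left(-4\right) = 16$)
$X{\left(f \right)} = 16 + f^{2} + 4 f$ ($X{\left(f \right)} = \left(f^{2} + 4 f\right) + 16 = 16 + f^{2} + 4 f$)
$J{\left(W \right)} = 0$
$T{\left(P,c \right)} = 0$ ($T{\left(P,c \right)} = \sqrt{0 + 0} = \sqrt{0} = 0$)
$- 603 T{\left(X{\left(-3 \right)},-2 \right)} = \left(-603\right) 0 = 0$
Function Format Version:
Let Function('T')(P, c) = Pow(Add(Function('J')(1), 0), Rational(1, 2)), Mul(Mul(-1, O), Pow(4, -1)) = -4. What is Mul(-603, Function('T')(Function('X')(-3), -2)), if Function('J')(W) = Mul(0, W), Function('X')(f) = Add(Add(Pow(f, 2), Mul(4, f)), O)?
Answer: 0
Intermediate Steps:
O = 16 (O = Mul(-4, -4) = 16)
Function('X')(f) = Add(16, Pow(f, 2), Mul(4, f)) (Function('X')(f) = Add(Add(Pow(f, 2), Mul(4, f)), 16) = Add(16, Pow(f, 2), Mul(4, f)))
Function('J')(W) = 0
Function('T')(P, c) = 0 (Function('T')(P, c) = Pow(Add(0, 0), Rational(1, 2)) = Pow(0, Rational(1, 2)) = 0)
Mul(-603, Function('T')(Function('X')(-3), -2)) = Mul(-603, 0) = 0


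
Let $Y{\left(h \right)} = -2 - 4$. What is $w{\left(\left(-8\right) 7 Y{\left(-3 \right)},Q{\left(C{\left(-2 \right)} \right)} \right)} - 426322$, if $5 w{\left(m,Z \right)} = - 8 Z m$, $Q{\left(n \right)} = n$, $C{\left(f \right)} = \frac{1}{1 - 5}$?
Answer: $- \frac{2130938}{5} \approx -4.2619 \cdot 10^{5}$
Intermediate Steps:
$Y{\left(h \right)} = -6$ ($Y{\left(h \right)} = -2 - 4 = -6$)
$C{\left(f \right)} = - \frac{1}{4}$ ($C{\left(f \right)} = \frac{1}{-4} = - \frac{1}{4}$)
$w{\left(m,Z \right)} = - \frac{8 Z m}{5}$ ($w{\left(m,Z \right)} = \frac{- 8 Z m}{5} = \frac{\left(-8\right) Z m}{5} = - \frac{8 Z m}{5}$)
$w{\left(\left(-8\right) 7 Y{\left(-3 \right)},Q{\left(C{\left(-2 \right)} \right)} \right)} - 426322 = \left(- \frac{8}{5}\right) \left(- \frac{1}{4}\right) \left(-8\right) 7 \left(-6\right) - 426322 = \left(- \frac{8}{5}\right) \left(- \frac{1}{4}\right) \left(\left(-56\right) \left(-6\right)\right) - 426322 = \left(- \frac{8}{5}\right) \left(- \frac{1}{4}\right) 336 - 426322 = \frac{672}{5} - 426322 = - \frac{2130938}{5}$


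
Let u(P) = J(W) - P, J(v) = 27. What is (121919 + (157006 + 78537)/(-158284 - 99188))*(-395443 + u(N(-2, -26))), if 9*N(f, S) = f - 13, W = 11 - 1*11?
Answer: -37236752854703675/772416 ≈ -4.8208e+10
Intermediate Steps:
W = 0 (W = 11 - 11 = 0)
N(f, S) = -13/9 + f/9 (N(f, S) = (f - 13)/9 = (-13 + f)/9 = -13/9 + f/9)
u(P) = 27 - P
(121919 + (157006 + 78537)/(-158284 - 99188))*(-395443 + u(N(-2, -26))) = (121919 + (157006 + 78537)/(-158284 - 99188))*(-395443 + (27 - (-13/9 + (⅑)*(-2)))) = (121919 + 235543/(-257472))*(-395443 + (27 - (-13/9 - 2/9))) = (121919 + 235543*(-1/257472))*(-395443 + (27 - 1*(-5/3))) = (121919 - 235543/257472)*(-395443 + (27 + 5/3)) = 31390493225*(-395443 + 86/3)/257472 = (31390493225/257472)*(-1186243/3) = -37236752854703675/772416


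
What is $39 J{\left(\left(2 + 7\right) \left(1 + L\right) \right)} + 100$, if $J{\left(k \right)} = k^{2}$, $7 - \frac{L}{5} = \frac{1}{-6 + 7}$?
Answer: $3035899$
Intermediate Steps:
$L = 30$ ($L = 35 - \frac{5}{-6 + 7} = 35 - \frac{5}{1} = 35 - 5 = 30$)
$39 J{\left(\left(2 + 7\right) \left(1 + L\right) \right)} + 100 = 39 \left(\left(2 + 7\right) \left(1 + 30\right)\right)^{2} + 100 = 39 \left(9 \cdot 31\right)^{2} + 100 = 39 \cdot 279^{2} + 100 = 39 \cdot 77841 + 100 = 3035799 + 100 = 3035899$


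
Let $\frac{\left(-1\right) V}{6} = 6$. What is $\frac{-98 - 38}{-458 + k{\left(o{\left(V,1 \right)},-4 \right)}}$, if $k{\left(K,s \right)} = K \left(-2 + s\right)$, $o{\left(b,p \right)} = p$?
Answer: $\frac{17}{58} \approx 0.2931$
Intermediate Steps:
$V = -36$ ($V = \left(-6\right) 6 = -36$)
$\frac{-98 - 38}{-458 + k{\left(o{\left(V,1 \right)},-4 \right)}} = \frac{-98 - 38}{-458 + 1 \left(-2 - 4\right)} = - \frac{136}{-458 + 1 \left(-6\right)} = - \frac{136}{-458 - 6} = - \frac{136}{-464} = \left(-136\right) \left(- \frac{1}{464}\right) = \frac{17}{58}$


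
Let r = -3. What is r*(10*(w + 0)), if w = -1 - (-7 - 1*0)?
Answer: -180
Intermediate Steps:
w = 6 (w = -1 - (-7 + 0) = -1 - 1*(-7) = -1 + 7 = 6)
r*(10*(w + 0)) = -30*(6 + 0) = -30*6 = -3*60 = -180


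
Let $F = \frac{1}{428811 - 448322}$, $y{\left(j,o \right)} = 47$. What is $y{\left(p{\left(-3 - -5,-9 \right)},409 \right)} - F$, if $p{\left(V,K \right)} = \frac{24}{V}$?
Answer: $\frac{917018}{19511} \approx 47.0$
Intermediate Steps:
$F = - \frac{1}{19511}$ ($F = \frac{1}{-19511} = - \frac{1}{19511} \approx -5.1253 \cdot 10^{-5}$)
$y{\left(p{\left(-3 - -5,-9 \right)},409 \right)} - F = 47 - - \frac{1}{19511} = 47 + \frac{1}{19511} = \frac{917018}{19511}$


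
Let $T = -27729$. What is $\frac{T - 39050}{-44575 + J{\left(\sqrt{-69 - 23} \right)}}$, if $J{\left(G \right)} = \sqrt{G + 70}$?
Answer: $\frac{66779}{44575 - \sqrt{2} \sqrt{35 + i \sqrt{23}}} \approx 1.4984 + 1.9228 \cdot 10^{-5} i$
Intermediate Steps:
$J{\left(G \right)} = \sqrt{70 + G}$
$\frac{T - 39050}{-44575 + J{\left(\sqrt{-69 - 23} \right)}} = \frac{-27729 - 39050}{-44575 + \sqrt{70 + \sqrt{-69 - 23}}} = - \frac{66779}{-44575 + \sqrt{70 + \sqrt{-92}}} = - \frac{66779}{-44575 + \sqrt{70 + 2 i \sqrt{23}}}$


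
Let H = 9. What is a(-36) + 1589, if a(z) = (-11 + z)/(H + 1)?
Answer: 15843/10 ≈ 1584.3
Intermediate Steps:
a(z) = -11/10 + z/10 (a(z) = (-11 + z)/(9 + 1) = (-11 + z)/10 = (-11 + z)*(1/10) = -11/10 + z/10)
a(-36) + 1589 = (-11/10 + (1/10)*(-36)) + 1589 = (-11/10 - 18/5) + 1589 = -47/10 + 1589 = 15843/10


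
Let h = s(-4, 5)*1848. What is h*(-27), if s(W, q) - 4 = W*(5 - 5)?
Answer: -199584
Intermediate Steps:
s(W, q) = 4 (s(W, q) = 4 + W*(5 - 5) = 4 + W*0 = 4 + 0 = 4)
h = 7392 (h = 4*1848 = 7392)
h*(-27) = 7392*(-27) = -199584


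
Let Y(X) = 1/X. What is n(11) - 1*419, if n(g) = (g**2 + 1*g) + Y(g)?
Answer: -3156/11 ≈ -286.91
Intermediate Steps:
Y(X) = 1/X
n(g) = g + 1/g + g**2 (n(g) = (g**2 + 1*g) + 1/g = (g**2 + g) + 1/g = (g + g**2) + 1/g = g + 1/g + g**2)
n(11) - 1*419 = (11 + 1/11 + 11**2) - 1*419 = (11 + 1/11 + 121) - 419 = 1453/11 - 419 = -3156/11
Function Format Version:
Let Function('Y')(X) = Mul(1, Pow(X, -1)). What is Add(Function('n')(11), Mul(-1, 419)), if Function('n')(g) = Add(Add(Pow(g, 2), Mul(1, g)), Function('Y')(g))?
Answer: Rational(-3156, 11) ≈ -286.91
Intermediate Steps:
Function('Y')(X) = Pow(X, -1)
Function('n')(g) = Add(g, Pow(g, -1), Pow(g, 2)) (Function('n')(g) = Add(Add(Pow(g, 2), Mul(1, g)), Pow(g, -1)) = Add(Add(Pow(g, 2), g), Pow(g, -1)) = Add(Add(g, Pow(g, 2)), Pow(g, -1)) = Add(g, Pow(g, -1), Pow(g, 2)))
Add(Function('n')(11), Mul(-1, 419)) = Add(Add(11, Pow(11, -1), Pow(11, 2)), Mul(-1, 419)) = Add(Add(11, Rational(1, 11), 121), -419) = Add(Rational(1453, 11), -419) = Rational(-3156, 11)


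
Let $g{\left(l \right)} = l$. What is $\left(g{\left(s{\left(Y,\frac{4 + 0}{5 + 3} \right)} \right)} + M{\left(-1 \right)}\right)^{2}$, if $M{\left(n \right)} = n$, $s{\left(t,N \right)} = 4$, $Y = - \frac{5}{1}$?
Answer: $9$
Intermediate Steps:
$Y = -5$ ($Y = \left(-5\right) 1 = -5$)
$\left(g{\left(s{\left(Y,\frac{4 + 0}{5 + 3} \right)} \right)} + M{\left(-1 \right)}\right)^{2} = \left(4 - 1\right)^{2} = 3^{2} = 9$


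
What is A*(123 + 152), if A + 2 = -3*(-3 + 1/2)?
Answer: 3025/2 ≈ 1512.5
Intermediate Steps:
A = 11/2 (A = -2 - 3*(-3 + 1/2) = -2 - 3*(-3 + ½) = -2 - 3*(-5/2) = -2 + 15/2 = 11/2 ≈ 5.5000)
A*(123 + 152) = 11*(123 + 152)/2 = (11/2)*275 = 3025/2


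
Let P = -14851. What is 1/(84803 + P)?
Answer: 1/69952 ≈ 1.4296e-5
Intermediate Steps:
1/(84803 + P) = 1/(84803 - 14851) = 1/69952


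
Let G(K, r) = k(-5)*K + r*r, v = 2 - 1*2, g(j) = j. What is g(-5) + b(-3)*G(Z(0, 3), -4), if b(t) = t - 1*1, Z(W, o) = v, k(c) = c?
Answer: -69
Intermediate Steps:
v = 0 (v = 2 - 2 = 0)
Z(W, o) = 0
G(K, r) = r² - 5*K (G(K, r) = -5*K + r*r = -5*K + r² = r² - 5*K)
b(t) = -1 + t (b(t) = t - 1 = -1 + t)
g(-5) + b(-3)*G(Z(0, 3), -4) = -5 + (-1 - 3)*((-4)² - 5*0) = -5 - 4*(16 + 0) = -5 - 4*16 = -5 - 64 = -69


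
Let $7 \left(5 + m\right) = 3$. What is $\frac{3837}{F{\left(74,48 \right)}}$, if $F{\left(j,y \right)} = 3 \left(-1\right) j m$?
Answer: $\frac{8953}{2368} \approx 3.7808$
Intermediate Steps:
$m = - \frac{32}{7}$ ($m = -5 + \frac{1}{7} \cdot 3 = -5 + \frac{3}{7} = - \frac{32}{7} \approx -4.5714$)
$F{\left(j,y \right)} = \frac{96 j}{7}$ ($F{\left(j,y \right)} = 3 \left(-1\right) j \left(- \frac{32}{7}\right) = - 3 \left(- \frac{32 j}{7}\right) = \frac{96 j}{7}$)
$\frac{3837}{F{\left(74,48 \right)}} = \frac{3837}{\frac{96}{7} \cdot 74} = \frac{3837}{\frac{7104}{7}} = 3837 \cdot \frac{7}{7104} = \frac{8953}{2368}$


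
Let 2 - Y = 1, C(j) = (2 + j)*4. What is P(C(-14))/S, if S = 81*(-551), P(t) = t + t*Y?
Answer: 32/14877 ≈ 0.0021510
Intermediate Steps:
C(j) = 8 + 4*j
Y = 1 (Y = 2 - 1*1 = 2 - 1 = 1)
P(t) = 2*t (P(t) = t + t*1 = t + t = 2*t)
S = -44631
P(C(-14))/S = (2*(8 + 4*(-14)))/(-44631) = (2*(8 - 56))*(-1/44631) = (2*(-48))*(-1/44631) = -96*(-1/44631) = 32/14877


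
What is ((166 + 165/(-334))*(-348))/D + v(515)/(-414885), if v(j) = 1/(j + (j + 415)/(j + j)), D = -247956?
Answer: 8835499643755576/38037572139616365 ≈ 0.23228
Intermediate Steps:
v(j) = 1/(j + (415 + j)/(2*j)) (v(j) = 1/(j + (415 + j)/((2*j))) = 1/(j + (415 + j)*(1/(2*j))) = 1/(j + (415 + j)/(2*j)))
((166 + 165/(-334))*(-348))/D + v(515)/(-414885) = ((166 + 165/(-334))*(-348))/(-247956) + (2*515/(415 + 515 + 2*515²))/(-414885) = ((166 + 165*(-1/334))*(-348))*(-1/247956) + (2*515/(415 + 515 + 2*265225))*(-1/414885) = ((166 - 165/334)*(-348))*(-1/247956) + (2*515/(415 + 515 + 530450))*(-1/414885) = ((55279/334)*(-348))*(-1/247956) + (2*515/531380)*(-1/414885) = -9618546/167*(-1/247956) + (2*515*(1/531380))*(-1/414885) = 1603091/6901442 + (103/53138)*(-1/414885) = 1603091/6901442 - 103/22046159130 = 8835499643755576/38037572139616365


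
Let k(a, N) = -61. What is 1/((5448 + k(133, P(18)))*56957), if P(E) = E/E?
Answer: 1/306827359 ≈ 3.2592e-9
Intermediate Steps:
P(E) = 1
1/((5448 + k(133, P(18)))*56957) = 1/((5448 - 61)*56957) = (1/56957)/5387 = (1/5387)*(1/56957) = 1/306827359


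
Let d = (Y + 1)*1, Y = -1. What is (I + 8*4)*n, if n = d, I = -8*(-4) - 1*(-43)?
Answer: 0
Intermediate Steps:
d = 0 (d = (-1 + 1)*1 = 0*1 = 0)
I = 75 (I = 32 + 43 = 75)
n = 0
(I + 8*4)*n = (75 + 8*4)*0 = (75 + 32)*0 = 107*0 = 0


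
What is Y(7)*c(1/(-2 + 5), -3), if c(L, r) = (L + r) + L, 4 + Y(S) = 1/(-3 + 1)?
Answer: 21/2 ≈ 10.500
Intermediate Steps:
Y(S) = -9/2 (Y(S) = -4 + 1/(-3 + 1) = -4 + 1/(-2) = -4 - ½ = -9/2)
c(L, r) = r + 2*L
Y(7)*c(1/(-2 + 5), -3) = -9*(-3 + 2/(-2 + 5))/2 = -9*(-3 + 2/3)/2 = -9*(-3 + 2*(⅓))/2 = -9*(-3 + ⅔)/2 = -9/2*(-7/3) = 21/2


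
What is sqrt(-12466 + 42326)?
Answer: 2*sqrt(7465) ≈ 172.80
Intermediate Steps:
sqrt(-12466 + 42326) = sqrt(29860) = 2*sqrt(7465)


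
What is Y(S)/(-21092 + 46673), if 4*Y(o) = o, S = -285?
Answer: -95/34108 ≈ -0.0027853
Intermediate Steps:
Y(o) = o/4
Y(S)/(-21092 + 46673) = ((¼)*(-285))/(-21092 + 46673) = -285/4/25581 = -285/4*1/25581 = -95/34108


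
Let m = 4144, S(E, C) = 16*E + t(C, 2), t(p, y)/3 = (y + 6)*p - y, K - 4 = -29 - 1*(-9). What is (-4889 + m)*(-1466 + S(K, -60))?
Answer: 2360160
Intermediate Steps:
K = -16 (K = 4 + (-29 - 1*(-9)) = 4 + (-29 + 9) = 4 - 20 = -16)
t(p, y) = -3*y + 3*p*(6 + y) (t(p, y) = 3*((y + 6)*p - y) = 3*((6 + y)*p - y) = 3*(p*(6 + y) - y) = 3*(-y + p*(6 + y)) = -3*y + 3*p*(6 + y))
S(E, C) = -6 + 16*E + 24*C (S(E, C) = 16*E + (-3*2 + 18*C + 3*C*2) = 16*E + (-6 + 18*C + 6*C) = 16*E + (-6 + 24*C) = -6 + 16*E + 24*C)
(-4889 + m)*(-1466 + S(K, -60)) = (-4889 + 4144)*(-1466 + (-6 + 16*(-16) + 24*(-60))) = -745*(-1466 + (-6 - 256 - 1440)) = -745*(-1466 - 1702) = -745*(-3168) = 2360160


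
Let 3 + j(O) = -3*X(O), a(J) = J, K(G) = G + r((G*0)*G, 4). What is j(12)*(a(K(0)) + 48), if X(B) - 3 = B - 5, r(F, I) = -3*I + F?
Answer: -1188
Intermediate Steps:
r(F, I) = F - 3*I
X(B) = -2 + B (X(B) = 3 + (B - 5) = 3 + (-5 + B) = -2 + B)
K(G) = -12 + G (K(G) = G + ((G*0)*G - 3*4) = G + (0*G - 12) = G + (0 - 12) = G - 12 = -12 + G)
j(O) = 3 - 3*O (j(O) = -3 - 3*(-2 + O) = -3 + (6 - 3*O) = 3 - 3*O)
j(12)*(a(K(0)) + 48) = (3 - 3*12)*((-12 + 0) + 48) = (3 - 36)*(-12 + 48) = -33*36 = -1188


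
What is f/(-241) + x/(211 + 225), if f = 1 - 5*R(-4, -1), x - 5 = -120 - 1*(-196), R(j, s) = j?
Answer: 10365/105076 ≈ 0.098643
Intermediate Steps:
x = 81 (x = 5 + (-120 - 1*(-196)) = 5 + (-120 + 196) = 5 + 76 = 81)
f = 21 (f = 1 - 5*(-4) = 1 + 20 = 21)
f/(-241) + x/(211 + 225) = 21/(-241) + 81/(211 + 225) = 21*(-1/241) + 81/436 = -21/241 + 81*(1/436) = -21/241 + 81/436 = 10365/105076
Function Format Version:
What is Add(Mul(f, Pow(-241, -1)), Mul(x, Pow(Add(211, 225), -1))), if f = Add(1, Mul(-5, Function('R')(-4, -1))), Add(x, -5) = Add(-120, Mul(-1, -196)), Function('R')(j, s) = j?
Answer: Rational(10365, 105076) ≈ 0.098643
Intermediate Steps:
x = 81 (x = Add(5, Add(-120, Mul(-1, -196))) = Add(5, Add(-120, 196)) = Add(5, 76) = 81)
f = 21 (f = Add(1, Mul(-5, -4)) = Add(1, 20) = 21)
Add(Mul(f, Pow(-241, -1)), Mul(x, Pow(Add(211, 225), -1))) = Add(Mul(21, Pow(-241, -1)), Mul(81, Pow(Add(211, 225), -1))) = Add(Mul(21, Rational(-1, 241)), Mul(81, Pow(436, -1))) = Add(Rational(-21, 241), Mul(81, Rational(1, 436))) = Add(Rational(-21, 241), Rational(81, 436)) = Rational(10365, 105076)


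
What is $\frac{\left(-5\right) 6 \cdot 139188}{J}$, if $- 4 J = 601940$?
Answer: $\frac{835128}{30097} \approx 27.748$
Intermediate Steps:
$J = -150485$ ($J = \left(- \frac{1}{4}\right) 601940 = -150485$)
$\frac{\left(-5\right) 6 \cdot 139188}{J} = \frac{\left(-5\right) 6 \cdot 139188}{-150485} = \left(-30\right) 139188 \left(- \frac{1}{150485}\right) = \left(-4175640\right) \left(- \frac{1}{150485}\right) = \frac{835128}{30097}$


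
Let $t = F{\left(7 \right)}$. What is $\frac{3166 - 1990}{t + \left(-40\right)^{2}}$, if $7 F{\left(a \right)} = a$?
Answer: $\frac{1176}{1601} \approx 0.73454$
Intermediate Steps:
$F{\left(a \right)} = \frac{a}{7}$
$t = 1$ ($t = \frac{1}{7} \cdot 7 = 1$)
$\frac{3166 - 1990}{t + \left(-40\right)^{2}} = \frac{3166 - 1990}{1 + \left(-40\right)^{2}} = \frac{1176}{1 + 1600} = \frac{1176}{1601}$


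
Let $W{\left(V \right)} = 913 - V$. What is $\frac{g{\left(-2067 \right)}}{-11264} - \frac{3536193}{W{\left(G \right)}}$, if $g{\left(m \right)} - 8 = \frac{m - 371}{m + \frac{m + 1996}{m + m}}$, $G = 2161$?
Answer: $\frac{886348661102165}{312811955456} \approx 2833.5$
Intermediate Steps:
$g{\left(m \right)} = 8 + \frac{-371 + m}{m + \frac{1996 + m}{2 m}}$ ($g{\left(m \right)} = 8 + \frac{m - 371}{m + \frac{m + 1996}{m + m}} = 8 + \frac{-371 + m}{m + \frac{1996 + m}{2 m}}$)
$\frac{g{\left(-2067 \right)}}{-11264} - \frac{3536193}{W{\left(G \right)}} = \frac{2 \frac{1}{1996 - 2067 + 2 \left(-2067\right)^{2}} \left(7984 - -758589 + 9 \left(-2067\right)^{2}\right)}{-11264} - \frac{3536193}{913 - 2161} = \frac{2 \left(7984 + 758589 + 9 \cdot 4272489\right)}{1996 - 2067 + 2 \cdot 4272489} \left(- \frac{1}{11264}\right) - \frac{3536193}{913 - 2161} = \frac{2 \left(7984 + 758589 + 38452401\right)}{1996 - 2067 + 8544978} \left(- \frac{1}{11264}\right) - \frac{3536193}{-1248} = 2 \cdot \frac{1}{8544907} \cdot 39218974 \left(- \frac{1}{11264}\right) - - \frac{1178731}{416} = 2 \cdot \frac{1}{8544907} \cdot 39218974 \left(- \frac{1}{11264}\right) + \frac{1178731}{416} = \frac{78437948}{8544907} \left(- \frac{1}{11264}\right) + \frac{1178731}{416} = - \frac{19609487}{24062458112} + \frac{1178731}{416} = \frac{886348661102165}{312811955456}$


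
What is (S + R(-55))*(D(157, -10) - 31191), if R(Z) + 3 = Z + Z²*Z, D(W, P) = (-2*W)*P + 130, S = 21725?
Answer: 4040392068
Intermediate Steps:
D(W, P) = 130 - 2*P*W (D(W, P) = -2*P*W + 130 = 130 - 2*P*W)
R(Z) = -3 + Z + Z³ (R(Z) = -3 + (Z + Z²*Z) = -3 + (Z + Z³) = -3 + Z + Z³)
(S + R(-55))*(D(157, -10) - 31191) = (21725 + (-3 - 55 + (-55)³))*((130 - 2*(-10)*157) - 31191) = (21725 + (-3 - 55 - 166375))*((130 + 3140) - 31191) = (21725 - 166433)*(3270 - 31191) = -144708*(-27921) = 4040392068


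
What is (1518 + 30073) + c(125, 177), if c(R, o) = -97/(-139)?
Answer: 4391246/139 ≈ 31592.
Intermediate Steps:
c(R, o) = 97/139 (c(R, o) = -97*(-1/139) = 97/139)
(1518 + 30073) + c(125, 177) = (1518 + 30073) + 97/139 = 31591 + 97/139 = 4391246/139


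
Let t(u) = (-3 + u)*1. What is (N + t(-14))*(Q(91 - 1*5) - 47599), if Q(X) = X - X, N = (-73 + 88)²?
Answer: -9900592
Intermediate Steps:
N = 225 (N = 15² = 225)
Q(X) = 0
t(u) = -3 + u
(N + t(-14))*(Q(91 - 1*5) - 47599) = (225 + (-3 - 14))*(0 - 47599) = (225 - 17)*(-47599) = 208*(-47599) = -9900592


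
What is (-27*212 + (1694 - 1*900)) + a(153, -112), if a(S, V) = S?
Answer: -4777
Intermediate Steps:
(-27*212 + (1694 - 1*900)) + a(153, -112) = (-27*212 + (1694 - 1*900)) + 153 = (-5724 + (1694 - 900)) + 153 = (-5724 + 794) + 153 = -4930 + 153 = -4777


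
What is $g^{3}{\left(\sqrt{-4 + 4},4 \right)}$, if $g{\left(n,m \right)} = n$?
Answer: $0$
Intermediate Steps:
$g^{3}{\left(\sqrt{-4 + 4},4 \right)} = \left(\sqrt{-4 + 4}\right)^{3} = \left(\sqrt{0}\right)^{3} = 0^{3} = 0$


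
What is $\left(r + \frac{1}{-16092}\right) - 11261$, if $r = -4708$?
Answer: $- \frac{256973149}{16092} \approx -15969.0$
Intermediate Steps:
$\left(r + \frac{1}{-16092}\right) - 11261 = \left(-4708 + \frac{1}{-16092}\right) - 11261 = \left(-4708 - \frac{1}{16092}\right) - 11261 = - \frac{75761137}{16092} - 11261 = - \frac{256973149}{16092}$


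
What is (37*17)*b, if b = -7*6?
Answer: -26418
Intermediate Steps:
b = -42
(37*17)*b = (37*17)*(-42) = 629*(-42) = -26418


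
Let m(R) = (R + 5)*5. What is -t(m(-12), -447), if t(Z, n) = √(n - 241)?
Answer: -4*I*√43 ≈ -26.23*I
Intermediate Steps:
m(R) = 25 + 5*R (m(R) = (5 + R)*5 = 25 + 5*R)
t(Z, n) = √(-241 + n)
-t(m(-12), -447) = -√(-241 - 447) = -√(-688) = -4*I*√43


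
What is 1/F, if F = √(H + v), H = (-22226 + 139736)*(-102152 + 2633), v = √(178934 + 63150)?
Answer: -I*√2/(2*√(5847238845 - √60521)) ≈ -9.2472e-6*I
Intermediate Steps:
v = 2*√60521 (v = √242084 = 2*√60521 ≈ 492.02)
H = -11694477690 (H = 117510*(-99519) = -11694477690)
F = √(-11694477690 + 2*√60521) ≈ 1.0814e+5*I
1/F = 1/(√(-11694477690 + 2*√60521)) = (-11694477690 + 2*√60521)^(-½)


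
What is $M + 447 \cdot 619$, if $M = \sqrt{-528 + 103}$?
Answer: $276693 + 5 i \sqrt{17} \approx 2.7669 \cdot 10^{5} + 20.616 i$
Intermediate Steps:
$M = 5 i \sqrt{17}$ ($M = \sqrt{-425} = 5 i \sqrt{17} \approx 20.616 i$)
$M + 447 \cdot 619 = 5 i \sqrt{17} + 447 \cdot 619 = 5 i \sqrt{17} + 276693 = 276693 + 5 i \sqrt{17}$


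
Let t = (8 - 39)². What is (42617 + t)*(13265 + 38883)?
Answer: 2272505544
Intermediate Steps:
t = 961 (t = (-31)² = 961)
(42617 + t)*(13265 + 38883) = (42617 + 961)*(13265 + 38883) = 43578*52148 = 2272505544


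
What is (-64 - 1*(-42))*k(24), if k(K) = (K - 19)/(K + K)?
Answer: -55/24 ≈ -2.2917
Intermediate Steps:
k(K) = (-19 + K)/(2*K) (k(K) = (-19 + K)/((2*K)) = (-19 + K)*(1/(2*K)) = (-19 + K)/(2*K))
(-64 - 1*(-42))*k(24) = (-64 - 1*(-42))*((½)*(-19 + 24)/24) = (-64 + 42)*((½)*(1/24)*5) = -22*5/48 = -55/24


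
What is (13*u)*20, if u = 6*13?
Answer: 20280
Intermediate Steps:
u = 78
(13*u)*20 = (13*78)*20 = 1014*20 = 20280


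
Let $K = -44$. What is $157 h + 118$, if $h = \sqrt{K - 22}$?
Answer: $118 + 157 i \sqrt{66} \approx 118.0 + 1275.5 i$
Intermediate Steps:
$h = i \sqrt{66}$ ($h = \sqrt{-44 - 22} = \sqrt{-66} = i \sqrt{66} \approx 8.124 i$)
$157 h + 118 = 157 i \sqrt{66} + 118 = 118 + 157 i \sqrt{66}$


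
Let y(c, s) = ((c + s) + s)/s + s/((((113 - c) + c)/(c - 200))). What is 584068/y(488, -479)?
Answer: -15806924318/33012949 ≈ -478.81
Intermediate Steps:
y(c, s) = s*(-200/113 + c/113) + (c + 2*s)/s (y(c, s) = (c + 2*s)/s + s/((113/(-200 + c))) = (c + 2*s)/s + s*(-200/113 + c/113) = s*(-200/113 + c/113) + (c + 2*s)/s)
584068/y(488, -479) = 584068/(((488 + (1/113)*(-479)*(226 - 200*(-479) + 488*(-479)))/(-479))) = 584068/((-(488 + (1/113)*(-479)*(226 + 95800 - 233752))/479)) = 584068/((-(488 + (1/113)*(-479)*(-137726))/479)) = 584068/((-(488 + 65970754/113)/479)) = 584068/((-1/479*66025898/113)) = 584068/(-66025898/54127) = 584068*(-54127/66025898) = -15806924318/33012949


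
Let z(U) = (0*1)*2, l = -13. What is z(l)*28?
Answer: 0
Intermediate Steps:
z(U) = 0 (z(U) = 0*2 = 0)
z(l)*28 = 0*28 = 0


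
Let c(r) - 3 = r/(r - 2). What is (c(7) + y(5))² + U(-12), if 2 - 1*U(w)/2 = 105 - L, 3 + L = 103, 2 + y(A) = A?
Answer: 1219/25 ≈ 48.760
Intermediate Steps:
y(A) = -2 + A
L = 100 (L = -3 + 103 = 100)
c(r) = 3 + r/(-2 + r) (c(r) = 3 + r/(r - 2) = 3 + r/(-2 + r))
U(w) = -6 (U(w) = 4 - 2*(105 - 1*100) = 4 - 2*(105 - 100) = 4 - 2*5 = 4 - 10 = -6)
(c(7) + y(5))² + U(-12) = (2*(-3 + 2*7)/(-2 + 7) + (-2 + 5))² - 6 = (2*(-3 + 14)/5 + 3)² - 6 = (2*(⅕)*11 + 3)² - 6 = (22/5 + 3)² - 6 = (37/5)² - 6 = 1369/25 - 6 = 1219/25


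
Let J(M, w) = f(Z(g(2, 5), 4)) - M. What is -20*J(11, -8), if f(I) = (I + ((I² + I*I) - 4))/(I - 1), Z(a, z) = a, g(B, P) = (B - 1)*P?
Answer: -35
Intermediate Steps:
g(B, P) = P*(-1 + B) (g(B, P) = (-1 + B)*P = P*(-1 + B))
f(I) = (-4 + I + 2*I²)/(-1 + I) (f(I) = (I + ((I² + I²) - 4))/(-1 + I) = (I + (2*I² - 4))/(-1 + I) = (I + (-4 + 2*I²))/(-1 + I) = (-4 + I + 2*I²)/(-1 + I))
J(M, w) = 51/4 - M (J(M, w) = (-4 + 5*(-1 + 2) + 2*(5*(-1 + 2))²)/(-1 + 5*(-1 + 2)) - M = (-4 + 5*1 + 2*(5*1)²)/(-1 + 5*1) - M = (-4 + 5 + 2*5²)/(-1 + 5) - M = (-4 + 5 + 2*25)/4 - M = (-4 + 5 + 50)/4 - M = (¼)*51 - M = 51/4 - M)
-20*J(11, -8) = -20*(51/4 - 1*11) = -20*(51/4 - 11) = -20*7/4 = -35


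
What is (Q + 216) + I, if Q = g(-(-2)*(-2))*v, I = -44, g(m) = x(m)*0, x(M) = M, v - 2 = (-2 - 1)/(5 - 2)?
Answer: 172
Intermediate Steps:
v = 1 (v = 2 + (-2 - 1)/(5 - 2) = 2 - 3/3 = 2 - 3*⅓ = 2 - 1 = 1)
g(m) = 0 (g(m) = m*0 = 0)
Q = 0 (Q = 0*1 = 0)
(Q + 216) + I = (0 + 216) - 44 = 216 - 44 = 172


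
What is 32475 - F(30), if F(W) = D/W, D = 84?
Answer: 162361/5 ≈ 32472.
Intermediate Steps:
F(W) = 84/W
32475 - F(30) = 32475 - 84/30 = 32475 - 1*14/5 = 32475 - 14/5 = 162361/5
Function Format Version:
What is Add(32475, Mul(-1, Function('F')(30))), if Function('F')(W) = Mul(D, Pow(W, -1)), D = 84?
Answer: Rational(162361, 5) ≈ 32472.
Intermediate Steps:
Function('F')(W) = Mul(84, Pow(W, -1))
Add(32475, Mul(-1, Function('F')(30))) = Add(32475, Mul(-1, Mul(84, Pow(30, -1)))) = Add(32475, Mul(-1, Mul(84, Rational(1, 30)))) = Add(32475, Mul(-1, Rational(14, 5))) = Add(32475, Rational(-14, 5)) = Rational(162361, 5)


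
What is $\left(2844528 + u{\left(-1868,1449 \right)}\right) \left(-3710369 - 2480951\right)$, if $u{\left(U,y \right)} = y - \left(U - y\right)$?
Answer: $-17640890928080$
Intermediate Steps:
$u{\left(U,y \right)} = - U + 2 y$ ($u{\left(U,y \right)} = y - \left(U - y\right) = - U + 2 y$)
$\left(2844528 + u{\left(-1868,1449 \right)}\right) \left(-3710369 - 2480951\right) = \left(2844528 + \left(\left(-1\right) \left(-1868\right) + 2 \cdot 1449\right)\right) \left(-3710369 - 2480951\right) = \left(2844528 + \left(1868 + 2898\right)\right) \left(-6191320\right) = \left(2844528 + 4766\right) \left(-6191320\right) = 2849294 \left(-6191320\right) = -17640890928080$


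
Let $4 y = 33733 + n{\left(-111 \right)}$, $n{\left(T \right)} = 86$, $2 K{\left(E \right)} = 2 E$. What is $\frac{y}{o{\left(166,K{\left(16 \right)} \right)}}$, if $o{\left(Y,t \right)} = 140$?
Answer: $\frac{33819}{560} \approx 60.391$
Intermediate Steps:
$K{\left(E \right)} = E$ ($K{\left(E \right)} = \frac{2 E}{2} = E$)
$y = \frac{33819}{4}$ ($y = \frac{33733 + 86}{4} = \frac{1}{4} \cdot 33819 = \frac{33819}{4} \approx 8454.8$)
$\frac{y}{o{\left(166,K{\left(16 \right)} \right)}} = \frac{33819}{4 \cdot 140} = \frac{33819}{4} \cdot \frac{1}{140} = \frac{33819}{560}$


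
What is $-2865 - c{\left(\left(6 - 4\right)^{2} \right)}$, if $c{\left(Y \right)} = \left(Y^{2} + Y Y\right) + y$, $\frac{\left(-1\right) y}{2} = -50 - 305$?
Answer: $-3607$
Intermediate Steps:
$y = 710$ ($y = - 2 \left(-50 - 305\right) = \left(-2\right) \left(-355\right) = 710$)
$c{\left(Y \right)} = 710 + 2 Y^{2}$ ($c{\left(Y \right)} = \left(Y^{2} + Y Y\right) + 710 = \left(Y^{2} + Y^{2}\right) + 710 = 2 Y^{2} + 710 = 710 + 2 Y^{2}$)
$-2865 - c{\left(\left(6 - 4\right)^{2} \right)} = -2865 - \left(710 + 2 \left(\left(6 - 4\right)^{2}\right)^{2}\right) = -2865 - \left(710 + 2 \left(2^{2}\right)^{2}\right) = -2865 - \left(710 + 2 \cdot 4^{2}\right) = -2865 - \left(710 + 2 \cdot 16\right) = -2865 - \left(710 + 32\right) = -2865 - 742 = -3607$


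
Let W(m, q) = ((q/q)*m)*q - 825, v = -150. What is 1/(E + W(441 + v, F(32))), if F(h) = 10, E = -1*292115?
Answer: -1/290030 ≈ -3.4479e-6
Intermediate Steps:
E = -292115
W(m, q) = -825 + m*q (W(m, q) = (1*m)*q - 825 = m*q - 825 = -825 + m*q)
1/(E + W(441 + v, F(32))) = 1/(-292115 + (-825 + (441 - 150)*10)) = 1/(-292115 + (-825 + 291*10)) = 1/(-292115 + (-825 + 2910)) = 1/(-292115 + 2085) = 1/(-290030) = -1/290030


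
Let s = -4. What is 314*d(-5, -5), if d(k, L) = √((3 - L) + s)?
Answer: 628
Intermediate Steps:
d(k, L) = √(-1 - L) (d(k, L) = √((3 - L) - 4) = √(-1 - L))
314*d(-5, -5) = 314*√(-1 - 1*(-5)) = 314*√(-1 + 5) = 314*√4 = 314*2 = 628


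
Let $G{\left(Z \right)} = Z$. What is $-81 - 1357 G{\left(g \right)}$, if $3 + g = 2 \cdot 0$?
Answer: $3990$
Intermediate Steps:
$g = -3$ ($g = -3 + 2 \cdot 0 = -3 + 0 = -3$)
$-81 - 1357 G{\left(g \right)} = -81 - -4071 = -81 + 4071 = 3990$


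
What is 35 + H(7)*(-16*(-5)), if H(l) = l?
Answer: 595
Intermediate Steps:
35 + H(7)*(-16*(-5)) = 35 + 7*(-16*(-5)) = 35 + 7*80 = 35 + 560 = 595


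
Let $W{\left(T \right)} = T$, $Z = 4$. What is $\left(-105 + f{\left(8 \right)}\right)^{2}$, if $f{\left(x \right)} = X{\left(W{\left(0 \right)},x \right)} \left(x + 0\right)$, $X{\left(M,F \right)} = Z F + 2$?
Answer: $27889$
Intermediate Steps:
$X{\left(M,F \right)} = 2 + 4 F$ ($X{\left(M,F \right)} = 4 F + 2 = 2 + 4 F$)
$f{\left(x \right)} = x \left(2 + 4 x\right)$ ($f{\left(x \right)} = \left(2 + 4 x\right) \left(x + 0\right) = \left(2 + 4 x\right) x = x \left(2 + 4 x\right)$)
$\left(-105 + f{\left(8 \right)}\right)^{2} = \left(-105 + 2 \cdot 8 \left(1 + 2 \cdot 8\right)\right)^{2} = \left(-105 + 2 \cdot 8 \left(1 + 16\right)\right)^{2} = \left(-105 + 2 \cdot 8 \cdot 17\right)^{2} = \left(-105 + 272\right)^{2} = 167^{2} = 27889$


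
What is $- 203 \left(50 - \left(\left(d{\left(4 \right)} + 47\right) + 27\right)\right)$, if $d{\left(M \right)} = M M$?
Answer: $8120$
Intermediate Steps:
$d{\left(M \right)} = M^{2}$
$- 203 \left(50 - \left(\left(d{\left(4 \right)} + 47\right) + 27\right)\right) = - 203 \left(50 - \left(\left(4^{2} + 47\right) + 27\right)\right) = - 203 \left(50 - \left(\left(16 + 47\right) + 27\right)\right) = - 203 \left(50 - \left(63 + 27\right)\right) = - 203 \left(50 - 90\right) = \left(-203\right) \left(-40\right) = 8120$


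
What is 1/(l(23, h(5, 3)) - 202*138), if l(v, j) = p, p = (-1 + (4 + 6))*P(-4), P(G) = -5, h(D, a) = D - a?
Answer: -1/27921 ≈ -3.5815e-5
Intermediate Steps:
p = -45 (p = (-1 + (4 + 6))*(-5) = (-1 + 10)*(-5) = 9*(-5) = -45)
l(v, j) = -45
1/(l(23, h(5, 3)) - 202*138) = 1/(-45 - 202*138) = 1/(-45 - 27876) = 1/(-27921) = -1/27921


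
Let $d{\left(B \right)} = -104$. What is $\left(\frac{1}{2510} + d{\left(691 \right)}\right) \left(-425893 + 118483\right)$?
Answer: $\frac{8024599899}{251} \approx 3.1971 \cdot 10^{7}$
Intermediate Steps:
$\left(\frac{1}{2510} + d{\left(691 \right)}\right) \left(-425893 + 118483\right) = \left(\frac{1}{2510} - 104\right) \left(-425893 + 118483\right) = \left(\frac{1}{2510} - 104\right) \left(-307410\right) = \left(- \frac{261039}{2510}\right) \left(-307410\right) = \frac{8024599899}{251}$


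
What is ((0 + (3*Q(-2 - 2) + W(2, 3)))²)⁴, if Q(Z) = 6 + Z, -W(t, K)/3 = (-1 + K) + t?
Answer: 1679616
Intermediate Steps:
W(t, K) = 3 - 3*K - 3*t (W(t, K) = -3*((-1 + K) + t) = -3*(-1 + K + t) = 3 - 3*K - 3*t)
((0 + (3*Q(-2 - 2) + W(2, 3)))²)⁴ = ((0 + (3*(6 + (-2 - 2)) + (3 - 3*3 - 3*2)))²)⁴ = ((0 + (3*(6 - 4) + (3 - 9 - 6)))²)⁴ = ((0 + (3*2 - 12))²)⁴ = ((0 + (6 - 12))²)⁴ = ((0 - 6)²)⁴ = ((-6)²)⁴ = 36⁴ = 1679616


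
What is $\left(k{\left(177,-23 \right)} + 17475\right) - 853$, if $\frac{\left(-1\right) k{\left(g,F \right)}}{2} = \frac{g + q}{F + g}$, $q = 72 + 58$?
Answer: $\frac{1279587}{77} \approx 16618.0$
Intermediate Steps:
$q = 130$
$k{\left(g,F \right)} = - \frac{2 \left(130 + g\right)}{F + g}$ ($k{\left(g,F \right)} = - 2 \frac{g + 130}{F + g} = - 2 \frac{130 + g}{F + g} = - \frac{2 \left(130 + g\right)}{F + g}$)
$\left(k{\left(177,-23 \right)} + 17475\right) - 853 = \left(\frac{2 \left(-130 - 177\right)}{-23 + 177} + 17475\right) - 853 = \left(\frac{2 \left(-130 - 177\right)}{154} + 17475\right) - 853 = \left(2 \cdot \frac{1}{154} \left(-307\right) + 17475\right) - 853 = \left(- \frac{307}{77} + 17475\right) - 853 = \frac{1345268}{77} - 853 = \frac{1279587}{77}$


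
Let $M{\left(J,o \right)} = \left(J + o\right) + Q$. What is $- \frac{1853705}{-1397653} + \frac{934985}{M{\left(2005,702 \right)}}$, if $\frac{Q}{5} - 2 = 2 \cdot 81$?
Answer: $\frac{1313322607740}{4929522131} \approx 266.42$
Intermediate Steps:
$Q = 820$ ($Q = 10 + 5 \cdot 2 \cdot 81 = 10 + 5 \cdot 162 = 10 + 810 = 820$)
$M{\left(J,o \right)} = 820 + J + o$ ($M{\left(J,o \right)} = \left(J + o\right) + 820 = 820 + J + o$)
$- \frac{1853705}{-1397653} + \frac{934985}{M{\left(2005,702 \right)}} = - \frac{1853705}{-1397653} + \frac{934985}{820 + 2005 + 702} = \left(-1853705\right) \left(- \frac{1}{1397653}\right) + \frac{934985}{3527} = \frac{1853705}{1397653} + 934985 \cdot \frac{1}{3527} = \frac{1853705}{1397653} + \frac{934985}{3527} = \frac{1313322607740}{4929522131}$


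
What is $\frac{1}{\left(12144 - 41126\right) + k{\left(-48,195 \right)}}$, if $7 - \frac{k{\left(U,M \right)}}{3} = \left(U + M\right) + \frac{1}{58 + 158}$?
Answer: $- \frac{72}{2116945} \approx -3.4011 \cdot 10^{-5}$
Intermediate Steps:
$k{\left(U,M \right)} = \frac{1511}{72} - 3 M - 3 U$ ($k{\left(U,M \right)} = 21 - 3 \left(\left(U + M\right) + \frac{1}{58 + 158}\right) = 21 - 3 \left(\left(M + U\right) + \frac{1}{216}\right) = 21 - 3 \left(\frac{1}{216} + M + U\right) = 21 - \left(\frac{1}{72} + 3 M + 3 U\right) = \frac{1511}{72} - 3 M - 3 U$)
$\frac{1}{\left(12144 - 41126\right) + k{\left(-48,195 \right)}} = \frac{1}{\left(12144 - 41126\right) - \frac{30241}{72}} = \frac{1}{\left(12144 - 41126\right) + \left(\frac{1511}{72} - 585 + 144\right)} = \frac{1}{-28982 - \frac{30241}{72}} = \frac{1}{- \frac{2116945}{72}} = - \frac{72}{2116945}$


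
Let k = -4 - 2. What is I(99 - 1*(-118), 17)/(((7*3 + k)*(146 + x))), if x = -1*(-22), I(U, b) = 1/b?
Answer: 1/42840 ≈ 2.3343e-5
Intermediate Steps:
k = -6
x = 22
I(99 - 1*(-118), 17)/(((7*3 + k)*(146 + x))) = 1/(17*(((7*3 - 6)*(146 + 22)))) = 1/(17*(((21 - 6)*168))) = 1/(17*((15*168))) = (1/17)/2520 = (1/17)*(1/2520) = 1/42840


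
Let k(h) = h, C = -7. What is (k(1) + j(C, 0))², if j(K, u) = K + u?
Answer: 36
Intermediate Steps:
(k(1) + j(C, 0))² = (1 + (-7 + 0))² = (1 - 7)² = (-6)² = 36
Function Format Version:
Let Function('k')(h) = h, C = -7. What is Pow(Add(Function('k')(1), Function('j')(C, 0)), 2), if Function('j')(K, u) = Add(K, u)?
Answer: 36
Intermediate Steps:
Pow(Add(Function('k')(1), Function('j')(C, 0)), 2) = Pow(Add(1, Add(-7, 0)), 2) = Pow(Add(1, -7), 2) = Pow(-6, 2) = 36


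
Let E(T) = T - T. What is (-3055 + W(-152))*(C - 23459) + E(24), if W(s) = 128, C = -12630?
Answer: 105632503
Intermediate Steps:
E(T) = 0
(-3055 + W(-152))*(C - 23459) + E(24) = (-3055 + 128)*(-12630 - 23459) + 0 = -2927*(-36089) + 0 = 105632503 + 0 = 105632503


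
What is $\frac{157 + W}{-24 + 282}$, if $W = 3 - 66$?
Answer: $\frac{47}{129} \approx 0.36434$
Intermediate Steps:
$W = -63$ ($W = 3 - 66 = -63$)
$\frac{157 + W}{-24 + 282} = \frac{157 - 63}{-24 + 282} = \frac{94}{258} = 94 \cdot \frac{1}{258} = \frac{47}{129}$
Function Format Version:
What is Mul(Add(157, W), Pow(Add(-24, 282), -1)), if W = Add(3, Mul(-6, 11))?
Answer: Rational(47, 129) ≈ 0.36434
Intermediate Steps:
W = -63 (W = Add(3, -66) = -63)
Mul(Add(157, W), Pow(Add(-24, 282), -1)) = Mul(Add(157, -63), Pow(Add(-24, 282), -1)) = Mul(94, Pow(258, -1)) = Mul(94, Rational(1, 258)) = Rational(47, 129)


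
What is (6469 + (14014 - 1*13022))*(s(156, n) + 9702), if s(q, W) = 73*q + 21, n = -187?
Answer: 157509171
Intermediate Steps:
s(q, W) = 21 + 73*q
(6469 + (14014 - 1*13022))*(s(156, n) + 9702) = (6469 + (14014 - 1*13022))*((21 + 73*156) + 9702) = (6469 + (14014 - 13022))*((21 + 11388) + 9702) = (6469 + 992)*(11409 + 9702) = 7461*21111 = 157509171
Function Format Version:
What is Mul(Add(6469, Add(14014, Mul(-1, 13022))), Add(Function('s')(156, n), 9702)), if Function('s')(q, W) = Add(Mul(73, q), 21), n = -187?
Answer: 157509171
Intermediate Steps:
Function('s')(q, W) = Add(21, Mul(73, q))
Mul(Add(6469, Add(14014, Mul(-1, 13022))), Add(Function('s')(156, n), 9702)) = Mul(Add(6469, Add(14014, Mul(-1, 13022))), Add(Add(21, Mul(73, 156)), 9702)) = Mul(Add(6469, Add(14014, -13022)), Add(Add(21, 11388), 9702)) = Mul(Add(6469, 992), Add(11409, 9702)) = Mul(7461, 21111) = 157509171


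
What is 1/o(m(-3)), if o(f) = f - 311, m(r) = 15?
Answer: -1/296 ≈ -0.0033784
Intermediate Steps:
o(f) = -311 + f
1/o(m(-3)) = 1/(-311 + 15) = 1/(-296) = -1/296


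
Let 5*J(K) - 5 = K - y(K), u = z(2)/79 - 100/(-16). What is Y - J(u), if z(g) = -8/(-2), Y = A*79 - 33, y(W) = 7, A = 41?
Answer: 5064121/1580 ≈ 3205.1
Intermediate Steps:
Y = 3206 (Y = 41*79 - 33 = 3239 - 33 = 3206)
z(g) = 4 (z(g) = -8*(-1/2) = 4)
u = 1991/316 (u = 4/79 - 100/(-16) = 4*(1/79) - 100*(-1/16) = 4/79 + 25/4 = 1991/316 ≈ 6.3006)
J(K) = -2/5 + K/5 (J(K) = 1 + (K - 1*7)/5 = 1 + (K - 7)/5 = 1 + (-7 + K)/5 = 1 + (-7/5 + K/5) = -2/5 + K/5)
Y - J(u) = 3206 - (-2/5 + (1/5)*(1991/316)) = 3206 - (-2/5 + 1991/1580) = 3206 - 1*1359/1580 = 3206 - 1359/1580 = 5064121/1580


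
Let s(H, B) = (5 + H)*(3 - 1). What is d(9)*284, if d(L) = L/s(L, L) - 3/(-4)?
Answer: 2130/7 ≈ 304.29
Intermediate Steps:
s(H, B) = 10 + 2*H (s(H, B) = (5 + H)*2 = 10 + 2*H)
d(L) = ¾ + L/(10 + 2*L) (d(L) = L/(10 + 2*L) - 3/(-4) = L/(10 + 2*L) - 3*(-¼) = L/(10 + 2*L) + ¾ = ¾ + L/(10 + 2*L))
d(9)*284 = (5*(3 + 9)/(4*(5 + 9)))*284 = ((5/4)*12/14)*284 = ((5/4)*(1/14)*12)*284 = (15/14)*284 = 2130/7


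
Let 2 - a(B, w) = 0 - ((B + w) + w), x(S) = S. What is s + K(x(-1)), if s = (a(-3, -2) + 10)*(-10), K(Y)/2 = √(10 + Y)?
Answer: -44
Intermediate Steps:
a(B, w) = 2 + B + 2*w (a(B, w) = 2 - (0 - ((B + w) + w)) = 2 - (0 - (B + 2*w)) = 2 - (0 + (-B - 2*w)) = 2 - (-B - 2*w) = 2 + (B + 2*w) = 2 + B + 2*w)
K(Y) = 2*√(10 + Y)
s = -50 (s = ((2 - 3 + 2*(-2)) + 10)*(-10) = ((2 - 3 - 4) + 10)*(-10) = (-5 + 10)*(-10) = 5*(-10) = -50)
s + K(x(-1)) = -50 + 2*√(10 - 1) = -50 + 2*√9 = -50 + 2*3 = -50 + 6 = -44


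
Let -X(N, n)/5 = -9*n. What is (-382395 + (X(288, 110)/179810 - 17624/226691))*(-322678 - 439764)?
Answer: 1188412451038014433648/4076130871 ≈ 2.9155e+11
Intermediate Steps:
X(N, n) = 45*n (X(N, n) = -(-45)*n = 45*n)
(-382395 + (X(288, 110)/179810 - 17624/226691))*(-322678 - 439764) = (-382395 + ((45*110)/179810 - 17624/226691))*(-322678 - 439764) = (-382395 + (4950*(1/179810) - 17624*1/226691))*(-762442) = (-382395 + (495/17981 - 17624/226691))*(-762442) = (-382395 - 204685099/4076130871)*(-762442) = -1558692269101144/4076130871*(-762442) = 1188412451038014433648/4076130871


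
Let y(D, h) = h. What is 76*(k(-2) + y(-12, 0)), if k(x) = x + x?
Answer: -304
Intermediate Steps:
k(x) = 2*x
76*(k(-2) + y(-12, 0)) = 76*(2*(-2) + 0) = 76*(-4 + 0) = 76*(-4) = -304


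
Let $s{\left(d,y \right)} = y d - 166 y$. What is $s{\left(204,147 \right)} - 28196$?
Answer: $-22610$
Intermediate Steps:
$s{\left(d,y \right)} = - 166 y + d y$ ($s{\left(d,y \right)} = d y - 166 y = - 166 y + d y$)
$s{\left(204,147 \right)} - 28196 = 147 \left(-166 + 204\right) - 28196 = 147 \cdot 38 - 28196 = 5586 - 28196 = -22610$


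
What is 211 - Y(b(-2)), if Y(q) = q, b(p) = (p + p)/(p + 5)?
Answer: 637/3 ≈ 212.33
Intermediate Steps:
b(p) = 2*p/(5 + p) (b(p) = (2*p)/(5 + p) = 2*p/(5 + p))
211 - Y(b(-2)) = 211 - 2*(-2)/(5 - 2) = 211 - 2*(-2)/3 = 211 - 1*(-4/3) = 211 + 4/3 = 637/3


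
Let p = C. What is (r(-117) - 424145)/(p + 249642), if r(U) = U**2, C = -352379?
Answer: 410456/102737 ≈ 3.9952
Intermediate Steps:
p = -352379
(r(-117) - 424145)/(p + 249642) = ((-117)**2 - 424145)/(-352379 + 249642) = (13689 - 424145)/(-102737) = -410456*(-1/102737) = 410456/102737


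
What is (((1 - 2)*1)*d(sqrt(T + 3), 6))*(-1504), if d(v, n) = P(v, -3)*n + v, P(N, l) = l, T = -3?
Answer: -27072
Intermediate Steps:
d(v, n) = v - 3*n (d(v, n) = -3*n + v = v - 3*n)
(((1 - 2)*1)*d(sqrt(T + 3), 6))*(-1504) = (((1 - 2)*1)*(sqrt(-3 + 3) - 3*6))*(-1504) = ((-1*1)*(sqrt(0) - 18))*(-1504) = -(0 - 18)*(-1504) = -1*(-18)*(-1504) = 18*(-1504) = -27072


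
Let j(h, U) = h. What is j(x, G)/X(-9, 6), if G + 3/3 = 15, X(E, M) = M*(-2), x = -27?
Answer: 9/4 ≈ 2.2500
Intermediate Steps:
X(E, M) = -2*M
G = 14 (G = -1 + 15 = 14)
j(x, G)/X(-9, 6) = -27/((-2*6)) = -27/(-12) = -27*(-1/12) = 9/4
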